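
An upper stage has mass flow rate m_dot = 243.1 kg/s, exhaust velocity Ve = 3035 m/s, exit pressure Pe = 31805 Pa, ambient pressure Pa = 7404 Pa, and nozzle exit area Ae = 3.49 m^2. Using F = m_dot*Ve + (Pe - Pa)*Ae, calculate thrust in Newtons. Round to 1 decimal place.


Step 1: Momentum thrust = m_dot * Ve = 243.1 * 3035 = 737808.5 N
Step 2: Pressure thrust = (Pe - Pa) * Ae = (31805 - 7404) * 3.49 = 85159.49 N
Step 3: Total thrust F = 737808.5 + 85159.49 = 822968.0 N

822968.0


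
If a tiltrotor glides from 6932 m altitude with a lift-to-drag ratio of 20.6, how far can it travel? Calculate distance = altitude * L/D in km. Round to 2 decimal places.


Step 1: Glide distance = altitude * L/D = 6932 * 20.6 = 142799.2 m
Step 2: Convert to km: 142799.2 / 1000 = 142.80 km

142.80


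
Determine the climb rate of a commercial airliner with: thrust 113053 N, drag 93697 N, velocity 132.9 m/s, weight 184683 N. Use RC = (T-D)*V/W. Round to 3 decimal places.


Step 1: Excess thrust = T - D = 113053 - 93697 = 19356 N
Step 2: Excess power = 19356 * 132.9 = 2572412.4 W
Step 3: RC = 2572412.4 / 184683 = 13.929 m/s

13.929


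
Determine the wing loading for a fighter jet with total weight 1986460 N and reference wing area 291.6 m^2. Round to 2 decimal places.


Step 1: Wing loading = W / S = 1986460 / 291.6
Step 2: Wing loading = 6812.28 N/m^2

6812.28


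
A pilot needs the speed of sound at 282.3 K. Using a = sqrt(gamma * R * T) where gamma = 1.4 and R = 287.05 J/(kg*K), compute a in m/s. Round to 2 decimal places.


Step 1: gamma * R * T = 1.4 * 287.05 * 282.3 = 113447.901
Step 2: a = sqrt(113447.901) = 336.82 m/s

336.82


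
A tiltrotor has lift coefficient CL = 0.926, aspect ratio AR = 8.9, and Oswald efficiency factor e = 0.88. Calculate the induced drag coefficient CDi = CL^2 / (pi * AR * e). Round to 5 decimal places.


Step 1: CL^2 = 0.926^2 = 0.857476
Step 2: pi * AR * e = 3.14159 * 8.9 * 0.88 = 24.604954
Step 3: CDi = 0.857476 / 24.604954 = 0.03485

0.03485


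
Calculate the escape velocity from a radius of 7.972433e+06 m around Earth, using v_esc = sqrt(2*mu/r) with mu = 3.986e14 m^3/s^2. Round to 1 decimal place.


Step 1: 2*mu/r = 2 * 3.986e14 / 7.972433e+06 = 99994568.7847
Step 2: v_esc = sqrt(99994568.7847) = 9999.7 m/s

9999.7


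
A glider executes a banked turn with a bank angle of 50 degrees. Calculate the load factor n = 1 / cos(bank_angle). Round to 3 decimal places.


Step 1: Convert 50 degrees to radians = 0.872665
Step 2: cos(50 deg) = 0.642788
Step 3: n = 1 / 0.642788 = 1.556

1.556


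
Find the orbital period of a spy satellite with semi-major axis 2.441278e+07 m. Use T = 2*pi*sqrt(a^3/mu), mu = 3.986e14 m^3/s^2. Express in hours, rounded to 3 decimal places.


Step 1: a^3 / mu = 1.454962e+22 / 3.986e14 = 3.650181e+07
Step 2: sqrt(3.650181e+07) = 6041.6729 s
Step 3: T = 2*pi * 6041.6729 = 37960.95 s
Step 4: T in hours = 37960.95 / 3600 = 10.545 hours

10.545


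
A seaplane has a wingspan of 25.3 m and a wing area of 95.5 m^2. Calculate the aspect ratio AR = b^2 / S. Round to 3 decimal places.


Step 1: b^2 = 25.3^2 = 640.09
Step 2: AR = 640.09 / 95.5 = 6.703

6.703


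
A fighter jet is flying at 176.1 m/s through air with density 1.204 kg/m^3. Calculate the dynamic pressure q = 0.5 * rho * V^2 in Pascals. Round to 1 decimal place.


Step 1: V^2 = 176.1^2 = 31011.21
Step 2: q = 0.5 * 1.204 * 31011.21
Step 3: q = 18668.7 Pa

18668.7


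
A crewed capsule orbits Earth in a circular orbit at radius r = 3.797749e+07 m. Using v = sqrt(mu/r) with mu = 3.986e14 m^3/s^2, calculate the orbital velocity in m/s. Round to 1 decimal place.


Step 1: mu / r = 3.986e14 / 3.797749e+07 = 10495691.0001
Step 2: v = sqrt(10495691.0001) = 3239.7 m/s

3239.7


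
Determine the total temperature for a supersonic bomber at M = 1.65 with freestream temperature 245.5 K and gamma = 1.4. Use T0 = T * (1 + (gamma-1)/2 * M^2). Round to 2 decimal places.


Step 1: (gamma-1)/2 = 0.2
Step 2: M^2 = 2.7225
Step 3: 1 + 0.2 * 2.7225 = 1.5445
Step 4: T0 = 245.5 * 1.5445 = 379.17 K

379.17


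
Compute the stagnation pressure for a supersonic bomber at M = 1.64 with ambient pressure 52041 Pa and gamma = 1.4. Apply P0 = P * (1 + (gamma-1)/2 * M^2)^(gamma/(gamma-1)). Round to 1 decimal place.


Step 1: (gamma-1)/2 * M^2 = 0.2 * 2.6896 = 0.53792
Step 2: 1 + 0.53792 = 1.53792
Step 3: Exponent gamma/(gamma-1) = 3.5
Step 4: P0 = 52041 * 1.53792^3.5 = 234754.4 Pa

234754.4


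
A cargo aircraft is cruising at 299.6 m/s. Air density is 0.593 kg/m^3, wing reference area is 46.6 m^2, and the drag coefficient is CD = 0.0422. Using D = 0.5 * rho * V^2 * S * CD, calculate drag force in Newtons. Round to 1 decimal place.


Step 1: Dynamic pressure q = 0.5 * 0.593 * 299.6^2 = 26613.8874 Pa
Step 2: Drag D = q * S * CD = 26613.8874 * 46.6 * 0.0422
Step 3: D = 52336.7 N

52336.7


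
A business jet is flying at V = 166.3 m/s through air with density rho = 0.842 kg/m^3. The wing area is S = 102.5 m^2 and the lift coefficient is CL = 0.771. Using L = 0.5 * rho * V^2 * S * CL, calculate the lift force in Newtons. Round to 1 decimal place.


Step 1: Calculate dynamic pressure q = 0.5 * 0.842 * 166.3^2 = 0.5 * 0.842 * 27655.69 = 11643.0455 Pa
Step 2: Multiply by wing area and lift coefficient: L = 11643.0455 * 102.5 * 0.771
Step 3: L = 1193412.1627 * 0.771 = 920120.8 N

920120.8


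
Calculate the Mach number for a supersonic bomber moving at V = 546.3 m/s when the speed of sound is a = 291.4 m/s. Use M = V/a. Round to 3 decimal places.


Step 1: M = V / a = 546.3 / 291.4
Step 2: M = 1.875

1.875


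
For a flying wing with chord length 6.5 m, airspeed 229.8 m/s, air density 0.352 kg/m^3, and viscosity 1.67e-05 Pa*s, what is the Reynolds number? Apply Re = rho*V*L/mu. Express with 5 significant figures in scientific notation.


Step 1: Numerator = rho * V * L = 0.352 * 229.8 * 6.5 = 525.7824
Step 2: Re = 525.7824 / 1.67e-05
Step 3: Re = 3.1484e+07

3.1484e+07


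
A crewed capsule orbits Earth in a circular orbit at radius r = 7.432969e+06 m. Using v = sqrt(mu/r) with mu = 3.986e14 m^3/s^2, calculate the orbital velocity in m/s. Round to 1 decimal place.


Step 1: mu / r = 3.986e14 / 7.432969e+06 = 53625946.7785
Step 2: v = sqrt(53625946.7785) = 7323.0 m/s

7323.0


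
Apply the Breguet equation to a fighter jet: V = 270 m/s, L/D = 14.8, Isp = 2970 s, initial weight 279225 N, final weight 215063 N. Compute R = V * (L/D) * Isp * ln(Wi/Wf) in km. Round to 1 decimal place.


Step 1: Coefficient = V * (L/D) * Isp = 270 * 14.8 * 2970 = 11868120.0 m
Step 2: Wi/Wf = 279225 / 215063 = 1.29834
Step 3: ln(1.29834) = 0.261087
Step 4: R = 11868120.0 * 0.261087 = 3098610.7 m = 3098.6 km

3098.6


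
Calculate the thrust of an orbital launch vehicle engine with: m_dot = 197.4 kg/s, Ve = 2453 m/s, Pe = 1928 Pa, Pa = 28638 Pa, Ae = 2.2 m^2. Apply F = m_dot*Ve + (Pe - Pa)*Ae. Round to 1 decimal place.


Step 1: Momentum thrust = m_dot * Ve = 197.4 * 2453 = 484222.2 N
Step 2: Pressure thrust = (Pe - Pa) * Ae = (1928 - 28638) * 2.2 = -58762.0 N
Step 3: Total thrust F = 484222.2 + -58762.0 = 425460.2 N

425460.2


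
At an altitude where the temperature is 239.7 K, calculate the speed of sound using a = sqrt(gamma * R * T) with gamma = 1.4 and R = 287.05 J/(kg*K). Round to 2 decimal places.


Step 1: gamma * R * T = 1.4 * 287.05 * 239.7 = 96328.239
Step 2: a = sqrt(96328.239) = 310.37 m/s

310.37


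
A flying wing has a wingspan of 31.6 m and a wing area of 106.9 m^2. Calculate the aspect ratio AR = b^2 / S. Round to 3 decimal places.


Step 1: b^2 = 31.6^2 = 998.56
Step 2: AR = 998.56 / 106.9 = 9.341

9.341


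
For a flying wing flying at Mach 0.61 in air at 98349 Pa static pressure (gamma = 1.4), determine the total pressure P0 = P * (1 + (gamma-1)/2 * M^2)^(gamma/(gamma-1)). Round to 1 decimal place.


Step 1: (gamma-1)/2 * M^2 = 0.2 * 0.3721 = 0.07442
Step 2: 1 + 0.07442 = 1.07442
Step 3: Exponent gamma/(gamma-1) = 3.5
Step 4: P0 = 98349 * 1.07442^3.5 = 126438.5 Pa

126438.5


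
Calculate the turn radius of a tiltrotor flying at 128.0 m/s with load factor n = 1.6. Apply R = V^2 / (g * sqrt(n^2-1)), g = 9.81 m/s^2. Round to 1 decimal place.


Step 1: V^2 = 128.0^2 = 16384.0
Step 2: n^2 - 1 = 1.6^2 - 1 = 1.56
Step 3: sqrt(1.56) = 1.249
Step 4: R = 16384.0 / (9.81 * 1.249) = 1337.2 m

1337.2


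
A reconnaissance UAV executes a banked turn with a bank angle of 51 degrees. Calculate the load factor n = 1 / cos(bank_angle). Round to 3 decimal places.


Step 1: Convert 51 degrees to radians = 0.890118
Step 2: cos(51 deg) = 0.62932
Step 3: n = 1 / 0.62932 = 1.589

1.589


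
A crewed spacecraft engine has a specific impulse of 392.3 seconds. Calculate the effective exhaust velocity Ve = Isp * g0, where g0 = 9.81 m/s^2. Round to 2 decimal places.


Step 1: Ve = Isp * g0 = 392.3 * 9.81
Step 2: Ve = 3848.46 m/s

3848.46


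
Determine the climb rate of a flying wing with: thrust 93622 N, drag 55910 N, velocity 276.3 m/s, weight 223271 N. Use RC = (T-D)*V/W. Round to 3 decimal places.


Step 1: Excess thrust = T - D = 93622 - 55910 = 37712 N
Step 2: Excess power = 37712 * 276.3 = 10419825.6 W
Step 3: RC = 10419825.6 / 223271 = 46.669 m/s

46.669


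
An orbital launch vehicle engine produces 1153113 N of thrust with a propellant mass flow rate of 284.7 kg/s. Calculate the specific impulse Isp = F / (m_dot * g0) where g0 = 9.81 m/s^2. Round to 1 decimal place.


Step 1: m_dot * g0 = 284.7 * 9.81 = 2792.91
Step 2: Isp = 1153113 / 2792.91 = 412.9 s

412.9


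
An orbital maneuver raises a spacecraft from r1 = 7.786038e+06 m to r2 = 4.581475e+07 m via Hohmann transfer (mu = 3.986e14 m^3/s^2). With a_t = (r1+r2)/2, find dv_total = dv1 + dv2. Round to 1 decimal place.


Step 1: Transfer semi-major axis a_t = (7.786038e+06 + 4.581475e+07) / 2 = 2.680039e+07 m
Step 2: v1 (circular at r1) = sqrt(mu/r1) = 7155.01 m/s
Step 3: v_t1 = sqrt(mu*(2/r1 - 1/a_t)) = 9354.97 m/s
Step 4: dv1 = |9354.97 - 7155.01| = 2199.96 m/s
Step 5: v2 (circular at r2) = 2949.62 m/s, v_t2 = 1589.84 m/s
Step 6: dv2 = |2949.62 - 1589.84| = 1359.78 m/s
Step 7: Total delta-v = 2199.96 + 1359.78 = 3559.7 m/s

3559.7


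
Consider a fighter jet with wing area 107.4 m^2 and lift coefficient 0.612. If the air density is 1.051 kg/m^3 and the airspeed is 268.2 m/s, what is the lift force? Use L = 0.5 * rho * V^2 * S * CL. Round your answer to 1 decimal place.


Step 1: Calculate dynamic pressure q = 0.5 * 1.051 * 268.2^2 = 0.5 * 1.051 * 71931.24 = 37799.8666 Pa
Step 2: Multiply by wing area and lift coefficient: L = 37799.8666 * 107.4 * 0.612
Step 3: L = 4059705.675 * 0.612 = 2484539.9 N

2484539.9


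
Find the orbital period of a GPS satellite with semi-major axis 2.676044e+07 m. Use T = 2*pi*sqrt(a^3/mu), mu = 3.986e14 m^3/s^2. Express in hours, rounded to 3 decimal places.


Step 1: a^3 / mu = 1.916372e+22 / 3.986e14 = 4.807756e+07
Step 2: sqrt(4.807756e+07) = 6933.7987 s
Step 3: T = 2*pi * 6933.7987 = 43566.34 s
Step 4: T in hours = 43566.34 / 3600 = 12.102 hours

12.102


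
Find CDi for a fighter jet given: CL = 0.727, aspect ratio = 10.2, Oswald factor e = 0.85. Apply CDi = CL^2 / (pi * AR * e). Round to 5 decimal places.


Step 1: CL^2 = 0.727^2 = 0.528529
Step 2: pi * AR * e = 3.14159 * 10.2 * 0.85 = 27.237608
Step 3: CDi = 0.528529 / 27.237608 = 0.01940

0.01940


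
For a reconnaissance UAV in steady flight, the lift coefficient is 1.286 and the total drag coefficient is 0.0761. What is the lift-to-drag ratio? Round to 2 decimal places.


Step 1: L/D = CL / CD = 1.286 / 0.0761
Step 2: L/D = 16.90

16.90


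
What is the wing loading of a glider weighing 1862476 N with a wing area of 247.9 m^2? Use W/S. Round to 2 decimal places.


Step 1: Wing loading = W / S = 1862476 / 247.9
Step 2: Wing loading = 7513.01 N/m^2

7513.01


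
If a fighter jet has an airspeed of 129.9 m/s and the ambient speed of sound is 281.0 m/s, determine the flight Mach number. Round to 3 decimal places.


Step 1: M = V / a = 129.9 / 281.0
Step 2: M = 0.462

0.462


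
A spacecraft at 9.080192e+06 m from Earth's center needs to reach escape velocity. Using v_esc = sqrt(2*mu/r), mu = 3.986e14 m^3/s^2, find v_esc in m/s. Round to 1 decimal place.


Step 1: 2*mu/r = 2 * 3.986e14 / 9.080192e+06 = 87795500.3595
Step 2: v_esc = sqrt(87795500.3595) = 9369.9 m/s

9369.9


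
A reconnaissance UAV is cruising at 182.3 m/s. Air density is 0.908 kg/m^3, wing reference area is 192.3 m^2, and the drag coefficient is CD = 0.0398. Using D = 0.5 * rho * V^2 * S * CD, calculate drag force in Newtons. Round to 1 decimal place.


Step 1: Dynamic pressure q = 0.5 * 0.908 * 182.3^2 = 15087.9137 Pa
Step 2: Drag D = q * S * CD = 15087.9137 * 192.3 * 0.0398
Step 3: D = 115476.0 N

115476.0


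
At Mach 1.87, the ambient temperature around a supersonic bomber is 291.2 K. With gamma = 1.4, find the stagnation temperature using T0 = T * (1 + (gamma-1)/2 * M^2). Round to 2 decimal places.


Step 1: (gamma-1)/2 = 0.2
Step 2: M^2 = 3.4969
Step 3: 1 + 0.2 * 3.4969 = 1.69938
Step 4: T0 = 291.2 * 1.69938 = 494.86 K

494.86


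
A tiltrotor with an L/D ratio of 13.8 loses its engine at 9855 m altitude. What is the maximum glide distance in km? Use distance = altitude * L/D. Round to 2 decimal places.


Step 1: Glide distance = altitude * L/D = 9855 * 13.8 = 135999.0 m
Step 2: Convert to km: 135999.0 / 1000 = 136.00 km

136.00


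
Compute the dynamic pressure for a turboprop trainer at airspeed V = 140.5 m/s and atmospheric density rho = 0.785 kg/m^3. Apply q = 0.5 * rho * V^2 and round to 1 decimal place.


Step 1: V^2 = 140.5^2 = 19740.25
Step 2: q = 0.5 * 0.785 * 19740.25
Step 3: q = 7748.0 Pa

7748.0


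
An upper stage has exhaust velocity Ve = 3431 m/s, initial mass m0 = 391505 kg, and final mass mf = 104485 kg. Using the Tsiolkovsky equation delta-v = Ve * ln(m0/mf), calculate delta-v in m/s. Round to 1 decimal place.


Step 1: Mass ratio m0/mf = 391505 / 104485 = 3.746997
Step 2: ln(3.746997) = 1.320955
Step 3: delta-v = 3431 * 1.320955 = 4532.2 m/s

4532.2


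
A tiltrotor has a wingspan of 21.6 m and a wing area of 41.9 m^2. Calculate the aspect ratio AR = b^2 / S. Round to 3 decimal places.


Step 1: b^2 = 21.6^2 = 466.56
Step 2: AR = 466.56 / 41.9 = 11.135

11.135


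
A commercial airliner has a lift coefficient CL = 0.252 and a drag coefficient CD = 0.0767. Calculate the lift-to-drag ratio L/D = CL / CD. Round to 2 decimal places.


Step 1: L/D = CL / CD = 0.252 / 0.0767
Step 2: L/D = 3.29

3.29


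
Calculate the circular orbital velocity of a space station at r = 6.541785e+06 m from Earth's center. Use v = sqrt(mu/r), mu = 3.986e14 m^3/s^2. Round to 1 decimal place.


Step 1: mu / r = 3.986e14 / 6.541785e+06 = 60931381.8782
Step 2: v = sqrt(60931381.8782) = 7805.9 m/s

7805.9


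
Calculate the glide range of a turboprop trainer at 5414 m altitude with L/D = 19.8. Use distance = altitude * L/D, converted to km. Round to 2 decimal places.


Step 1: Glide distance = altitude * L/D = 5414 * 19.8 = 107197.2 m
Step 2: Convert to km: 107197.2 / 1000 = 107.20 km

107.20


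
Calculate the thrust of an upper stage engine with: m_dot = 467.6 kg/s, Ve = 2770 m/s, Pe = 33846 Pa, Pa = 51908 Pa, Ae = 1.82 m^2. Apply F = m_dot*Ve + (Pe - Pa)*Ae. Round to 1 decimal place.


Step 1: Momentum thrust = m_dot * Ve = 467.6 * 2770 = 1295252.0 N
Step 2: Pressure thrust = (Pe - Pa) * Ae = (33846 - 51908) * 1.82 = -32872.84 N
Step 3: Total thrust F = 1295252.0 + -32872.84 = 1262379.2 N

1262379.2


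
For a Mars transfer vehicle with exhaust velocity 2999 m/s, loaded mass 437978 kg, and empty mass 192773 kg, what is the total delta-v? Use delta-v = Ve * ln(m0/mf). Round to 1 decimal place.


Step 1: Mass ratio m0/mf = 437978 / 192773 = 2.271988
Step 2: ln(2.271988) = 0.820655
Step 3: delta-v = 2999 * 0.820655 = 2461.1 m/s

2461.1


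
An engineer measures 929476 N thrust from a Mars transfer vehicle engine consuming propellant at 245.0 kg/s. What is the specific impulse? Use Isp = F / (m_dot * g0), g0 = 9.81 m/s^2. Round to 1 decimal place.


Step 1: m_dot * g0 = 245.0 * 9.81 = 2403.45
Step 2: Isp = 929476 / 2403.45 = 386.7 s

386.7


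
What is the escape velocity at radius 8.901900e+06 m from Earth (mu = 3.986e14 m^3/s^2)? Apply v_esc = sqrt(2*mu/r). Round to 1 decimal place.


Step 1: 2*mu/r = 2 * 3.986e14 / 8.901900e+06 = 89553915.4563
Step 2: v_esc = sqrt(89553915.4563) = 9463.3 m/s

9463.3


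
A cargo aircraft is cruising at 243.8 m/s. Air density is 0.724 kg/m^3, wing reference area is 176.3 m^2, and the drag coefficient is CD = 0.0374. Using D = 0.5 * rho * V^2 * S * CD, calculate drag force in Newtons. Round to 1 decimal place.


Step 1: Dynamic pressure q = 0.5 * 0.724 * 243.8^2 = 21516.7153 Pa
Step 2: Drag D = q * S * CD = 21516.7153 * 176.3 * 0.0374
Step 3: D = 141873.0 N

141873.0


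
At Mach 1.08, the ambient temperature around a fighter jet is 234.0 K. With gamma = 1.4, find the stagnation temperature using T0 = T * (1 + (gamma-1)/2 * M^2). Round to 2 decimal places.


Step 1: (gamma-1)/2 = 0.2
Step 2: M^2 = 1.1664
Step 3: 1 + 0.2 * 1.1664 = 1.23328
Step 4: T0 = 234.0 * 1.23328 = 288.59 K

288.59


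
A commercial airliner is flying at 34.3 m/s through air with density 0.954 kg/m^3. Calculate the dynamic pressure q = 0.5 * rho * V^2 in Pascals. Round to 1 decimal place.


Step 1: V^2 = 34.3^2 = 1176.49
Step 2: q = 0.5 * 0.954 * 1176.49
Step 3: q = 561.2 Pa

561.2


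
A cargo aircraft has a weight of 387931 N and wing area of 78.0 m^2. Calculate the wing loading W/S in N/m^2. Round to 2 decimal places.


Step 1: Wing loading = W / S = 387931 / 78.0
Step 2: Wing loading = 4973.47 N/m^2

4973.47


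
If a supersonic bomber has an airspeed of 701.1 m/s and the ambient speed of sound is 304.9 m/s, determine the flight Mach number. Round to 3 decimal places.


Step 1: M = V / a = 701.1 / 304.9
Step 2: M = 2.299

2.299


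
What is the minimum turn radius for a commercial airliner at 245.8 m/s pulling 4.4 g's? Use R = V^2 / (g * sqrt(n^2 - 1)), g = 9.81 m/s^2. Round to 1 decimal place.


Step 1: V^2 = 245.8^2 = 60417.64
Step 2: n^2 - 1 = 4.4^2 - 1 = 18.36
Step 3: sqrt(18.36) = 4.284857
Step 4: R = 60417.64 / (9.81 * 4.284857) = 1437.3 m

1437.3


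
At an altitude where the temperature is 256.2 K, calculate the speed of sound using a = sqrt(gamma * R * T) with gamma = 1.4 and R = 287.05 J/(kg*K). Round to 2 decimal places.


Step 1: gamma * R * T = 1.4 * 287.05 * 256.2 = 102959.094
Step 2: a = sqrt(102959.094) = 320.87 m/s

320.87


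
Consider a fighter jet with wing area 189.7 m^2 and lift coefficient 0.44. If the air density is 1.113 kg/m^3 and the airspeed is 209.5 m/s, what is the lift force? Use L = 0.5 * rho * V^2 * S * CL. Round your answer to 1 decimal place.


Step 1: Calculate dynamic pressure q = 0.5 * 1.113 * 209.5^2 = 0.5 * 1.113 * 43890.25 = 24424.9241 Pa
Step 2: Multiply by wing area and lift coefficient: L = 24424.9241 * 189.7 * 0.44
Step 3: L = 4633408.1065 * 0.44 = 2038699.6 N

2038699.6


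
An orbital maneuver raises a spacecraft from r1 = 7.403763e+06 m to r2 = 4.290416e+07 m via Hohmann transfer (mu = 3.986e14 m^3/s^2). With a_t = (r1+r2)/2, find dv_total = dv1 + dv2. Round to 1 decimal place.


Step 1: Transfer semi-major axis a_t = (7.403763e+06 + 4.290416e+07) / 2 = 2.515396e+07 m
Step 2: v1 (circular at r1) = sqrt(mu/r1) = 7337.4 m/s
Step 3: v_t1 = sqrt(mu*(2/r1 - 1/a_t)) = 9582.72 m/s
Step 4: dv1 = |9582.72 - 7337.4| = 2245.32 m/s
Step 5: v2 (circular at r2) = 3048.03 m/s, v_t2 = 1653.64 m/s
Step 6: dv2 = |3048.03 - 1653.64| = 1394.38 m/s
Step 7: Total delta-v = 2245.32 + 1394.38 = 3639.7 m/s

3639.7


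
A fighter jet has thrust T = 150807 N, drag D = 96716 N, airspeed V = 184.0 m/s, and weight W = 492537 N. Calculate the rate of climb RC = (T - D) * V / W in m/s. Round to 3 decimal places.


Step 1: Excess thrust = T - D = 150807 - 96716 = 54091 N
Step 2: Excess power = 54091 * 184.0 = 9952744.0 W
Step 3: RC = 9952744.0 / 492537 = 20.207 m/s

20.207


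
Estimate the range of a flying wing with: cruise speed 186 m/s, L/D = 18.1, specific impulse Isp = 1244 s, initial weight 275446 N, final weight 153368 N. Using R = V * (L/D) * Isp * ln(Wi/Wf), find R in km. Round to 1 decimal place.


Step 1: Coefficient = V * (L/D) * Isp = 186 * 18.1 * 1244 = 4188050.4 m
Step 2: Wi/Wf = 275446 / 153368 = 1.795981
Step 3: ln(1.795981) = 0.585551
Step 4: R = 4188050.4 * 0.585551 = 2452318.5 m = 2452.3 km

2452.3


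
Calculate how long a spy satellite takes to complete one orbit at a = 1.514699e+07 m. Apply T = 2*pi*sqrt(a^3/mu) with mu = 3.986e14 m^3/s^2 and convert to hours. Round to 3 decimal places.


Step 1: a^3 / mu = 3.475194e+21 / 3.986e14 = 8.718499e+06
Step 2: sqrt(8.718499e+06) = 2952.7104 s
Step 3: T = 2*pi * 2952.7104 = 18552.43 s
Step 4: T in hours = 18552.43 / 3600 = 5.153 hours

5.153


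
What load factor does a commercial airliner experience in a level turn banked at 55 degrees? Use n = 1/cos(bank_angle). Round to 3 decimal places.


Step 1: Convert 55 degrees to radians = 0.959931
Step 2: cos(55 deg) = 0.573576
Step 3: n = 1 / 0.573576 = 1.743

1.743


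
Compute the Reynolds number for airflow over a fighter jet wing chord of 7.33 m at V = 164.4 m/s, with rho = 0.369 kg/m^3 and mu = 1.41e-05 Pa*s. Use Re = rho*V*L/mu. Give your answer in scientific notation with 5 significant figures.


Step 1: Numerator = rho * V * L = 0.369 * 164.4 * 7.33 = 444.664188
Step 2: Re = 444.664188 / 1.41e-05
Step 3: Re = 3.1536e+07

3.1536e+07


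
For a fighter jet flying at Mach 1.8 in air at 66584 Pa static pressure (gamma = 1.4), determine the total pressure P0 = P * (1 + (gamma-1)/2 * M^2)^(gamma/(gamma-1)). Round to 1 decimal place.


Step 1: (gamma-1)/2 * M^2 = 0.2 * 3.24 = 0.648
Step 2: 1 + 0.648 = 1.648
Step 3: Exponent gamma/(gamma-1) = 3.5
Step 4: P0 = 66584 * 1.648^3.5 = 382578.1 Pa

382578.1


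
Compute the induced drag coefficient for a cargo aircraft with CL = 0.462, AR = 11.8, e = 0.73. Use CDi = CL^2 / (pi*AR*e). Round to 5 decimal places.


Step 1: CL^2 = 0.462^2 = 0.213444
Step 2: pi * AR * e = 3.14159 * 11.8 * 0.73 = 27.061679
Step 3: CDi = 0.213444 / 27.061679 = 0.00789

0.00789


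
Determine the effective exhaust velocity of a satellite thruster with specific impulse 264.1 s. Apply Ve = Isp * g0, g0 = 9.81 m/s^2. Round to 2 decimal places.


Step 1: Ve = Isp * g0 = 264.1 * 9.81
Step 2: Ve = 2590.82 m/s

2590.82


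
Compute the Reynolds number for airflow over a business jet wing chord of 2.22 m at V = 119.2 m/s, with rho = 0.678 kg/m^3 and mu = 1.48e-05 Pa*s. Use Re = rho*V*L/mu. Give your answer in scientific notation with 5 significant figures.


Step 1: Numerator = rho * V * L = 0.678 * 119.2 * 2.22 = 179.415072
Step 2: Re = 179.415072 / 1.48e-05
Step 3: Re = 1.2123e+07

1.2123e+07


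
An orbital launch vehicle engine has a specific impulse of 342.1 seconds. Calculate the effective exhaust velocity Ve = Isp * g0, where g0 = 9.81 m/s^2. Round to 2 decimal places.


Step 1: Ve = Isp * g0 = 342.1 * 9.81
Step 2: Ve = 3356.00 m/s

3356.00


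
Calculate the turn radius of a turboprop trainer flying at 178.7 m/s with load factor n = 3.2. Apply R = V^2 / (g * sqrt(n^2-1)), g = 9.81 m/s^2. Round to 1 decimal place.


Step 1: V^2 = 178.7^2 = 31933.69
Step 2: n^2 - 1 = 3.2^2 - 1 = 9.24
Step 3: sqrt(9.24) = 3.039737
Step 4: R = 31933.69 / (9.81 * 3.039737) = 1070.9 m

1070.9


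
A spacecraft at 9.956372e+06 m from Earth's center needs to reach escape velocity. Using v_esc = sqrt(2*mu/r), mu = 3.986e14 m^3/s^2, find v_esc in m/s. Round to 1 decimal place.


Step 1: 2*mu/r = 2 * 3.986e14 / 9.956372e+06 = 80069326.4575
Step 2: v_esc = sqrt(80069326.4575) = 8948.1 m/s

8948.1


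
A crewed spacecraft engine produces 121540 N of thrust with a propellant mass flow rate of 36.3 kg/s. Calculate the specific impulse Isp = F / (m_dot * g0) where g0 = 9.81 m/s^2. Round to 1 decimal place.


Step 1: m_dot * g0 = 36.3 * 9.81 = 356.1
Step 2: Isp = 121540 / 356.1 = 341.3 s

341.3


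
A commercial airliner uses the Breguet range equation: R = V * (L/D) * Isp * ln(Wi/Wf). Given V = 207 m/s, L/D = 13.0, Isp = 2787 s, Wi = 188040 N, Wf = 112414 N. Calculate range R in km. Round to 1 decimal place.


Step 1: Coefficient = V * (L/D) * Isp = 207 * 13.0 * 2787 = 7499817.0 m
Step 2: Wi/Wf = 188040 / 112414 = 1.672745
Step 3: ln(1.672745) = 0.514466
Step 4: R = 7499817.0 * 0.514466 = 3858402.5 m = 3858.4 km

3858.4


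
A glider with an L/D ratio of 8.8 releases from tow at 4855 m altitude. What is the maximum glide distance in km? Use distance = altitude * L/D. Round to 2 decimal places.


Step 1: Glide distance = altitude * L/D = 4855 * 8.8 = 42724.0 m
Step 2: Convert to km: 42724.0 / 1000 = 42.72 km

42.72


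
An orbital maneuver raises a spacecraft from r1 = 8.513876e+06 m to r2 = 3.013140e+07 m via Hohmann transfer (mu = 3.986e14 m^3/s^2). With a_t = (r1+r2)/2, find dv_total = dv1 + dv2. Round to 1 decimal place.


Step 1: Transfer semi-major axis a_t = (8.513876e+06 + 3.013140e+07) / 2 = 1.932264e+07 m
Step 2: v1 (circular at r1) = sqrt(mu/r1) = 6842.35 m/s
Step 3: v_t1 = sqrt(mu*(2/r1 - 1/a_t)) = 8544.4 m/s
Step 4: dv1 = |8544.4 - 6842.35| = 1702.05 m/s
Step 5: v2 (circular at r2) = 3637.13 m/s, v_t2 = 2414.29 m/s
Step 6: dv2 = |3637.13 - 2414.29| = 1222.84 m/s
Step 7: Total delta-v = 1702.05 + 1222.84 = 2924.9 m/s

2924.9


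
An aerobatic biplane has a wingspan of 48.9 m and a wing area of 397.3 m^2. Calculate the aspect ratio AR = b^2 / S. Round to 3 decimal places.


Step 1: b^2 = 48.9^2 = 2391.21
Step 2: AR = 2391.21 / 397.3 = 6.019

6.019


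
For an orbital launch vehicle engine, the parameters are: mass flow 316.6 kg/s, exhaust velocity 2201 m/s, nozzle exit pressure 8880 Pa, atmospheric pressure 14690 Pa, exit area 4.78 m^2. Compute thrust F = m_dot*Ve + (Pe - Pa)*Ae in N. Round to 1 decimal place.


Step 1: Momentum thrust = m_dot * Ve = 316.6 * 2201 = 696836.6 N
Step 2: Pressure thrust = (Pe - Pa) * Ae = (8880 - 14690) * 4.78 = -27771.80 N
Step 3: Total thrust F = 696836.6 + -27771.80 = 669064.8 N

669064.8


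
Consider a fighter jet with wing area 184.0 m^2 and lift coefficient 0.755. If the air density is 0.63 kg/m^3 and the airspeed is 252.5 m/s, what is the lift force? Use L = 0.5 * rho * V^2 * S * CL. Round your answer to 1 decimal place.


Step 1: Calculate dynamic pressure q = 0.5 * 0.63 * 252.5^2 = 0.5 * 0.63 * 63756.25 = 20083.2188 Pa
Step 2: Multiply by wing area and lift coefficient: L = 20083.2188 * 184.0 * 0.755
Step 3: L = 3695312.25 * 0.755 = 2789960.7 N

2789960.7


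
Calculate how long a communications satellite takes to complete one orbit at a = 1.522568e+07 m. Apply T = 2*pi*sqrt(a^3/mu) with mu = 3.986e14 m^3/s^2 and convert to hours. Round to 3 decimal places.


Step 1: a^3 / mu = 3.529637e+21 / 3.986e14 = 8.855086e+06
Step 2: sqrt(8.855086e+06) = 2975.7497 s
Step 3: T = 2*pi * 2975.7497 = 18697.19 s
Step 4: T in hours = 18697.19 / 3600 = 5.194 hours

5.194


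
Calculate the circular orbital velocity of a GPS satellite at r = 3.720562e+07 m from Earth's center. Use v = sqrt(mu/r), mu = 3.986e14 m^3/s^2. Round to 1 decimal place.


Step 1: mu / r = 3.986e14 / 3.720562e+07 = 10713435.2283
Step 2: v = sqrt(10713435.2283) = 3273.1 m/s

3273.1


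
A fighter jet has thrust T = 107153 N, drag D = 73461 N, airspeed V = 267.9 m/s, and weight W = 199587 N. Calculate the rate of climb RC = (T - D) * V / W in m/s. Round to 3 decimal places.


Step 1: Excess thrust = T - D = 107153 - 73461 = 33692 N
Step 2: Excess power = 33692 * 267.9 = 9026086.8 W
Step 3: RC = 9026086.8 / 199587 = 45.224 m/s

45.224


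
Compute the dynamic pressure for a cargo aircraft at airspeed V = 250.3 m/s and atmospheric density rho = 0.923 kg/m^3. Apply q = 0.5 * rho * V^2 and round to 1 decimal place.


Step 1: V^2 = 250.3^2 = 62650.09
Step 2: q = 0.5 * 0.923 * 62650.09
Step 3: q = 28913.0 Pa

28913.0


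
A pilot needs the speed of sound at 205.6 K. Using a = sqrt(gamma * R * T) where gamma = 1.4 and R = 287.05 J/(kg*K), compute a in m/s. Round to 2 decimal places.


Step 1: gamma * R * T = 1.4 * 287.05 * 205.6 = 82624.472
Step 2: a = sqrt(82624.472) = 287.44 m/s

287.44


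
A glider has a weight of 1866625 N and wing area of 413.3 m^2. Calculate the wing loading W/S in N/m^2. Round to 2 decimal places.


Step 1: Wing loading = W / S = 1866625 / 413.3
Step 2: Wing loading = 4516.39 N/m^2

4516.39


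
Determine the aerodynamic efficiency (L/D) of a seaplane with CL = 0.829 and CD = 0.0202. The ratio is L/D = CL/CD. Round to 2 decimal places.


Step 1: L/D = CL / CD = 0.829 / 0.0202
Step 2: L/D = 41.04

41.04


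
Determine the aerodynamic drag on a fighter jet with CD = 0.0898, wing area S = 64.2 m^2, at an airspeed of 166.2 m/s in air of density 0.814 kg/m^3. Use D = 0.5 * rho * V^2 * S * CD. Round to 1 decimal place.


Step 1: Dynamic pressure q = 0.5 * 0.814 * 166.2^2 = 11242.3331 Pa
Step 2: Drag D = q * S * CD = 11242.3331 * 64.2 * 0.0898
Step 3: D = 64813.8 N

64813.8


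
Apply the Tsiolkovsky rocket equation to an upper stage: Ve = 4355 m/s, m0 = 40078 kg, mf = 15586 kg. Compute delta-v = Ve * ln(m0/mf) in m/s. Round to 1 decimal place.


Step 1: Mass ratio m0/mf = 40078 / 15586 = 2.57141
Step 2: ln(2.57141) = 0.944454
Step 3: delta-v = 4355 * 0.944454 = 4113.1 m/s

4113.1


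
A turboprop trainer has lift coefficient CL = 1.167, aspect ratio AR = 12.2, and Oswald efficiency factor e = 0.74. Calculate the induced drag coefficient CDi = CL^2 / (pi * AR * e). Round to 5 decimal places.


Step 1: CL^2 = 1.167^2 = 1.361889
Step 2: pi * AR * e = 3.14159 * 12.2 * 0.74 = 28.362298
Step 3: CDi = 1.361889 / 28.362298 = 0.04802

0.04802


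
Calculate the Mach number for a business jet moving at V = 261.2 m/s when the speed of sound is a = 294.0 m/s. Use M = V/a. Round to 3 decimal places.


Step 1: M = V / a = 261.2 / 294.0
Step 2: M = 0.888

0.888


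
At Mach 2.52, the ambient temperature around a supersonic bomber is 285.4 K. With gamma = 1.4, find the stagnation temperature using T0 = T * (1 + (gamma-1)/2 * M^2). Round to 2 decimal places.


Step 1: (gamma-1)/2 = 0.2
Step 2: M^2 = 6.3504
Step 3: 1 + 0.2 * 6.3504 = 2.27008
Step 4: T0 = 285.4 * 2.27008 = 647.88 K

647.88


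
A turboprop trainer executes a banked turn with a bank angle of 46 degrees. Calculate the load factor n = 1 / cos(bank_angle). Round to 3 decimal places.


Step 1: Convert 46 degrees to radians = 0.802851
Step 2: cos(46 deg) = 0.694658
Step 3: n = 1 / 0.694658 = 1.440

1.440


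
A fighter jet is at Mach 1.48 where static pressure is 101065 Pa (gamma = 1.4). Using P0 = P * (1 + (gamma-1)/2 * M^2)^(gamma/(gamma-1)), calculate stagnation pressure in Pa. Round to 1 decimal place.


Step 1: (gamma-1)/2 * M^2 = 0.2 * 2.1904 = 0.43808
Step 2: 1 + 0.43808 = 1.43808
Step 3: Exponent gamma/(gamma-1) = 3.5
Step 4: P0 = 101065 * 1.43808^3.5 = 360447.0 Pa

360447.0


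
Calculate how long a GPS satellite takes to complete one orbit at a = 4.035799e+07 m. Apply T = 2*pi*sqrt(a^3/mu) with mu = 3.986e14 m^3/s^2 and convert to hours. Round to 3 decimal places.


Step 1: a^3 / mu = 6.573378e+22 / 3.986e14 = 1.649116e+08
Step 2: sqrt(1.649116e+08) = 12841.7924 s
Step 3: T = 2*pi * 12841.7924 = 80687.36 s
Step 4: T in hours = 80687.36 / 3600 = 22.413 hours

22.413


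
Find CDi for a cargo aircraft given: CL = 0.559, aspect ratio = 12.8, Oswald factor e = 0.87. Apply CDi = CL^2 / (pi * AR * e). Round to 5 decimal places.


Step 1: CL^2 = 0.559^2 = 0.312481
Step 2: pi * AR * e = 3.14159 * 12.8 * 0.87 = 34.984776
Step 3: CDi = 0.312481 / 34.984776 = 0.00893

0.00893


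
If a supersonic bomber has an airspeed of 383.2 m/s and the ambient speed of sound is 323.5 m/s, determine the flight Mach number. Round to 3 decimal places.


Step 1: M = V / a = 383.2 / 323.5
Step 2: M = 1.185

1.185


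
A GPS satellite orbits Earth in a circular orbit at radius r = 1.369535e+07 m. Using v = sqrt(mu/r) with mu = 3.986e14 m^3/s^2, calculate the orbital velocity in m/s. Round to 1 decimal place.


Step 1: mu / r = 3.986e14 / 1.369535e+07 = 29104769.137
Step 2: v = sqrt(29104769.137) = 5394.9 m/s

5394.9


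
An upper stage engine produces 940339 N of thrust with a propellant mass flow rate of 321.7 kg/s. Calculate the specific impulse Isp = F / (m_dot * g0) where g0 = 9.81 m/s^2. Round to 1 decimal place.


Step 1: m_dot * g0 = 321.7 * 9.81 = 3155.88
Step 2: Isp = 940339 / 3155.88 = 298.0 s

298.0


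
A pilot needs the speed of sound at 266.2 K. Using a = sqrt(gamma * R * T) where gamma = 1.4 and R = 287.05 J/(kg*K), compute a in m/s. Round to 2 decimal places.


Step 1: gamma * R * T = 1.4 * 287.05 * 266.2 = 106977.794
Step 2: a = sqrt(106977.794) = 327.07 m/s

327.07


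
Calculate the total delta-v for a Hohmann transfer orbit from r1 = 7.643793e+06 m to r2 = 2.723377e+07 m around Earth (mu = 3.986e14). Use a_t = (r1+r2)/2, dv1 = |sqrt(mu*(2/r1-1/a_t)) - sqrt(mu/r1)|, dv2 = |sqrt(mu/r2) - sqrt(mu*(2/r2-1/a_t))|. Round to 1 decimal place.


Step 1: Transfer semi-major axis a_t = (7.643793e+06 + 2.723377e+07) / 2 = 1.743878e+07 m
Step 2: v1 (circular at r1) = sqrt(mu/r1) = 7221.28 m/s
Step 3: v_t1 = sqrt(mu*(2/r1 - 1/a_t)) = 9024.23 m/s
Step 4: dv1 = |9024.23 - 7221.28| = 1802.95 m/s
Step 5: v2 (circular at r2) = 3825.73 m/s, v_t2 = 2532.86 m/s
Step 6: dv2 = |3825.73 - 2532.86| = 1292.87 m/s
Step 7: Total delta-v = 1802.95 + 1292.87 = 3095.8 m/s

3095.8


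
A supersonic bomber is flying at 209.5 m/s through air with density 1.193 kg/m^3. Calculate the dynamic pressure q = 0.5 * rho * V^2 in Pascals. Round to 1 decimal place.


Step 1: V^2 = 209.5^2 = 43890.25
Step 2: q = 0.5 * 1.193 * 43890.25
Step 3: q = 26180.5 Pa

26180.5


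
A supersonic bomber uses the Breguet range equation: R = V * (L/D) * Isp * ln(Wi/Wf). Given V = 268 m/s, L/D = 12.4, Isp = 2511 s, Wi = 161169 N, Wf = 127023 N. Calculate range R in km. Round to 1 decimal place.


Step 1: Coefficient = V * (L/D) * Isp = 268 * 12.4 * 2511 = 8344555.2 m
Step 2: Wi/Wf = 161169 / 127023 = 1.268817
Step 3: ln(1.268817) = 0.238085
Step 4: R = 8344555.2 * 0.238085 = 1986716.2 m = 1986.7 km

1986.7


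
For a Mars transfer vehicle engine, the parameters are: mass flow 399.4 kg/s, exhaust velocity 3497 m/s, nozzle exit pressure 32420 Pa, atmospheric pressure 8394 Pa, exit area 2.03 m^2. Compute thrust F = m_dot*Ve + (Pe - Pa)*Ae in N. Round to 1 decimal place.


Step 1: Momentum thrust = m_dot * Ve = 399.4 * 3497 = 1396701.8 N
Step 2: Pressure thrust = (Pe - Pa) * Ae = (32420 - 8394) * 2.03 = 48772.78 N
Step 3: Total thrust F = 1396701.8 + 48772.78 = 1445474.6 N

1445474.6


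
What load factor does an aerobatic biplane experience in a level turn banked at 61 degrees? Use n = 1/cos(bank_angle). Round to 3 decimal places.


Step 1: Convert 61 degrees to radians = 1.064651
Step 2: cos(61 deg) = 0.48481
Step 3: n = 1 / 0.48481 = 2.063

2.063


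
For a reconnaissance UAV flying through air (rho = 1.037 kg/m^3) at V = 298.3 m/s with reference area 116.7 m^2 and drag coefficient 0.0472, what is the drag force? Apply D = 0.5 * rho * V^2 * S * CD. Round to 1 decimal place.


Step 1: Dynamic pressure q = 0.5 * 1.037 * 298.3^2 = 46137.6285 Pa
Step 2: Drag D = q * S * CD = 46137.6285 * 116.7 * 0.0472
Step 3: D = 254137.1 N

254137.1


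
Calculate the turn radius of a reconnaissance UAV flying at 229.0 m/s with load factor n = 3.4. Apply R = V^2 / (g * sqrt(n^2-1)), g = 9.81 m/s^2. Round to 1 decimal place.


Step 1: V^2 = 229.0^2 = 52441.0
Step 2: n^2 - 1 = 3.4^2 - 1 = 10.56
Step 3: sqrt(10.56) = 3.249615
Step 4: R = 52441.0 / (9.81 * 3.249615) = 1645.0 m

1645.0


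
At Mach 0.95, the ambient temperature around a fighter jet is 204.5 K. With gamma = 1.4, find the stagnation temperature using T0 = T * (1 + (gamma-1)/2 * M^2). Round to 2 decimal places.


Step 1: (gamma-1)/2 = 0.2
Step 2: M^2 = 0.9025
Step 3: 1 + 0.2 * 0.9025 = 1.1805
Step 4: T0 = 204.5 * 1.1805 = 241.41 K

241.41


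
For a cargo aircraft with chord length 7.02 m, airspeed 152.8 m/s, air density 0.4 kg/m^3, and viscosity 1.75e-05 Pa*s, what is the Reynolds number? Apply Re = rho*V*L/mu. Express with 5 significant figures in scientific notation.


Step 1: Numerator = rho * V * L = 0.4 * 152.8 * 7.02 = 429.0624
Step 2: Re = 429.0624 / 1.75e-05
Step 3: Re = 2.4518e+07

2.4518e+07


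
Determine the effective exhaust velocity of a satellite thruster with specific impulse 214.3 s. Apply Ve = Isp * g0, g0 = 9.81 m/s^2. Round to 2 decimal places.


Step 1: Ve = Isp * g0 = 214.3 * 9.81
Step 2: Ve = 2102.28 m/s

2102.28


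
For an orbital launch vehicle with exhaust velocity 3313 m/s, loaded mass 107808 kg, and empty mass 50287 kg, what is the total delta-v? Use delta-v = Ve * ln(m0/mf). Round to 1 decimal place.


Step 1: Mass ratio m0/mf = 107808 / 50287 = 2.143854
Step 2: ln(2.143854) = 0.762605
Step 3: delta-v = 3313 * 0.762605 = 2526.5 m/s

2526.5


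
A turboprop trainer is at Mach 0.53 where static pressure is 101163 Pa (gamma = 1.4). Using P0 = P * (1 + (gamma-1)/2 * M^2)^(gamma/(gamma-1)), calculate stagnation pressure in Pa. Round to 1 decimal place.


Step 1: (gamma-1)/2 * M^2 = 0.2 * 0.2809 = 0.05618
Step 2: 1 + 0.05618 = 1.05618
Step 3: Exponent gamma/(gamma-1) = 3.5
Step 4: P0 = 101163 * 1.05618^3.5 = 122491.1 Pa

122491.1


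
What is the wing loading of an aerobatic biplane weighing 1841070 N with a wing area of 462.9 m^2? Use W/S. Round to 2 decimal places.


Step 1: Wing loading = W / S = 1841070 / 462.9
Step 2: Wing loading = 3977.25 N/m^2

3977.25


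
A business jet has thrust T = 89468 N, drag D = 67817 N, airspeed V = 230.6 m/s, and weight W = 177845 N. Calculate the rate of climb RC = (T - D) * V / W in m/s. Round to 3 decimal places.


Step 1: Excess thrust = T - D = 89468 - 67817 = 21651 N
Step 2: Excess power = 21651 * 230.6 = 4992720.6 W
Step 3: RC = 4992720.6 / 177845 = 28.073 m/s

28.073


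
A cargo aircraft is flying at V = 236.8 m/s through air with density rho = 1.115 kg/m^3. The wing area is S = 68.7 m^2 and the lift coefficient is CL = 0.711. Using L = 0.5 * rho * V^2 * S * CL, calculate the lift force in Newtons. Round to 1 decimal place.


Step 1: Calculate dynamic pressure q = 0.5 * 1.115 * 236.8^2 = 0.5 * 1.115 * 56074.24 = 31261.3888 Pa
Step 2: Multiply by wing area and lift coefficient: L = 31261.3888 * 68.7 * 0.711
Step 3: L = 2147657.4106 * 0.711 = 1526984.4 N

1526984.4


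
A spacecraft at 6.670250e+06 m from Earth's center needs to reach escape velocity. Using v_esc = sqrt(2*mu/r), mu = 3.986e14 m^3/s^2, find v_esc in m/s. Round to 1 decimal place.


Step 1: 2*mu/r = 2 * 3.986e14 / 6.670250e+06 = 119515760.2789
Step 2: v_esc = sqrt(119515760.2789) = 10932.3 m/s

10932.3


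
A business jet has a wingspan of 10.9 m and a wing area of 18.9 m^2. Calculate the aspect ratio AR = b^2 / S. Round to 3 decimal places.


Step 1: b^2 = 10.9^2 = 118.81
Step 2: AR = 118.81 / 18.9 = 6.286

6.286


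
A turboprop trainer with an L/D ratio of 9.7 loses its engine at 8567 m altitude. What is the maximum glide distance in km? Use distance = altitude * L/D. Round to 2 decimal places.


Step 1: Glide distance = altitude * L/D = 8567 * 9.7 = 83099.9 m
Step 2: Convert to km: 83099.9 / 1000 = 83.10 km

83.10


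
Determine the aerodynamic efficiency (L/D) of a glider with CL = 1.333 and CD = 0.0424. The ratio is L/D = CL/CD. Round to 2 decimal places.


Step 1: L/D = CL / CD = 1.333 / 0.0424
Step 2: L/D = 31.44

31.44


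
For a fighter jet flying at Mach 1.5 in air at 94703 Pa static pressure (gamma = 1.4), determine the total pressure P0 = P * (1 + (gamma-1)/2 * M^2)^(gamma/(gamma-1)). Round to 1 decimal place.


Step 1: (gamma-1)/2 * M^2 = 0.2 * 2.25 = 0.45
Step 2: 1 + 0.45 = 1.45
Step 3: Exponent gamma/(gamma-1) = 3.5
Step 4: P0 = 94703 * 1.45^3.5 = 347657.6 Pa

347657.6
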